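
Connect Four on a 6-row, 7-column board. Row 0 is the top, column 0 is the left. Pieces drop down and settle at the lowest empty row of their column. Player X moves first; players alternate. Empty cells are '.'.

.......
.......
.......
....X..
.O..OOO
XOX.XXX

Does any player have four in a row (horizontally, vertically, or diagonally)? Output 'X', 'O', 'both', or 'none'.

none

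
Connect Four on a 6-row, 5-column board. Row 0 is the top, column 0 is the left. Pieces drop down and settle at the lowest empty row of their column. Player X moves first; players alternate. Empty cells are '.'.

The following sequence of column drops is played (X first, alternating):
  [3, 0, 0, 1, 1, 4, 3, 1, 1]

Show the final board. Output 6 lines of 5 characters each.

Move 1: X drops in col 3, lands at row 5
Move 2: O drops in col 0, lands at row 5
Move 3: X drops in col 0, lands at row 4
Move 4: O drops in col 1, lands at row 5
Move 5: X drops in col 1, lands at row 4
Move 6: O drops in col 4, lands at row 5
Move 7: X drops in col 3, lands at row 4
Move 8: O drops in col 1, lands at row 3
Move 9: X drops in col 1, lands at row 2

Answer: .....
.....
.X...
.O...
XX.X.
OO.XO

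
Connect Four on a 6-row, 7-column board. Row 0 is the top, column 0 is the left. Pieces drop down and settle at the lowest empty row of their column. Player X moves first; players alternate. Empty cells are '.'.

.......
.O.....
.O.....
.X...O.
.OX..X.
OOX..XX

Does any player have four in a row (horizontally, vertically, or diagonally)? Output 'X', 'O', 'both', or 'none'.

none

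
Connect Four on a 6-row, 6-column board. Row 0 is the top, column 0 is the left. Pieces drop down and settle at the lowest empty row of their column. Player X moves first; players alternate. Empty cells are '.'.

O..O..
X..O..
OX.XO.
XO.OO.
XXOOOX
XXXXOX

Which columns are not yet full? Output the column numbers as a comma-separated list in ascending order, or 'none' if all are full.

Answer: 1,2,4,5

Derivation:
col 0: top cell = 'O' → FULL
col 1: top cell = '.' → open
col 2: top cell = '.' → open
col 3: top cell = 'O' → FULL
col 4: top cell = '.' → open
col 5: top cell = '.' → open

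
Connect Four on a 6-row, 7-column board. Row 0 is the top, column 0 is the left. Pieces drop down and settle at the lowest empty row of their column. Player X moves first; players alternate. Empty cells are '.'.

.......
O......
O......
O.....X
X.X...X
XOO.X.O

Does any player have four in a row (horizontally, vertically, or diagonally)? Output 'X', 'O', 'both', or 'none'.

none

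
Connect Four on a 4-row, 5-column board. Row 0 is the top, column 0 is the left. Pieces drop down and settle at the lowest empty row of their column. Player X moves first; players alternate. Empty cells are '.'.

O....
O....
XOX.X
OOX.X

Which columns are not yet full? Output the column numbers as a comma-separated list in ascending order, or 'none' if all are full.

col 0: top cell = 'O' → FULL
col 1: top cell = '.' → open
col 2: top cell = '.' → open
col 3: top cell = '.' → open
col 4: top cell = '.' → open

Answer: 1,2,3,4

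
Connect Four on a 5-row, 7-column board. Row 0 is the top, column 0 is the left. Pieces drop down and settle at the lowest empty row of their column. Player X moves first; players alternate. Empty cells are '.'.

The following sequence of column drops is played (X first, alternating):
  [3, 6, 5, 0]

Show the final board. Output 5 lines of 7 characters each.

Answer: .......
.......
.......
.......
O..X.XO

Derivation:
Move 1: X drops in col 3, lands at row 4
Move 2: O drops in col 6, lands at row 4
Move 3: X drops in col 5, lands at row 4
Move 4: O drops in col 0, lands at row 4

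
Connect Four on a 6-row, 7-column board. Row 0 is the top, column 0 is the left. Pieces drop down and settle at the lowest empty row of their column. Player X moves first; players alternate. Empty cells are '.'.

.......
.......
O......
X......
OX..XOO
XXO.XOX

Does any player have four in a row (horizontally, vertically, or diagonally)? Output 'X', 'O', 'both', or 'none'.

none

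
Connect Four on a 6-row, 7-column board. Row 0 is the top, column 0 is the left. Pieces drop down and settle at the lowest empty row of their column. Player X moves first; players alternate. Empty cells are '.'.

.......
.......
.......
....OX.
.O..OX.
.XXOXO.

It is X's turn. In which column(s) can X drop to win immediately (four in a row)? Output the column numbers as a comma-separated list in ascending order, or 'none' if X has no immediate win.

Answer: none

Derivation:
col 0: drop X → no win
col 1: drop X → no win
col 2: drop X → no win
col 3: drop X → no win
col 4: drop X → no win
col 5: drop X → no win
col 6: drop X → no win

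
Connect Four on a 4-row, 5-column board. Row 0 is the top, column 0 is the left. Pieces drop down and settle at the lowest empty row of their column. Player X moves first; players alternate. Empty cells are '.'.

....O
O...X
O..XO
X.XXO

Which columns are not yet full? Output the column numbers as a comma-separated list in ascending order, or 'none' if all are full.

Answer: 0,1,2,3

Derivation:
col 0: top cell = '.' → open
col 1: top cell = '.' → open
col 2: top cell = '.' → open
col 3: top cell = '.' → open
col 4: top cell = 'O' → FULL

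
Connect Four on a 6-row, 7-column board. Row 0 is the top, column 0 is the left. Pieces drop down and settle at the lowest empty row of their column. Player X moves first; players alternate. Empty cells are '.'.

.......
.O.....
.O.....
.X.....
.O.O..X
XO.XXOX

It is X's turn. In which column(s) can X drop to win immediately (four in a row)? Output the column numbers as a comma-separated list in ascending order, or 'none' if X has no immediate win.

col 0: drop X → no win
col 1: drop X → no win
col 2: drop X → no win
col 3: drop X → no win
col 4: drop X → no win
col 5: drop X → no win
col 6: drop X → no win

Answer: none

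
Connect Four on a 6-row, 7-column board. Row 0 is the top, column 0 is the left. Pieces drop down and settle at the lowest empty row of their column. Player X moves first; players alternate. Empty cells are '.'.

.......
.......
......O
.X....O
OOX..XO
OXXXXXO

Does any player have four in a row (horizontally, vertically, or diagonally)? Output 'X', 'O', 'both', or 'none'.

both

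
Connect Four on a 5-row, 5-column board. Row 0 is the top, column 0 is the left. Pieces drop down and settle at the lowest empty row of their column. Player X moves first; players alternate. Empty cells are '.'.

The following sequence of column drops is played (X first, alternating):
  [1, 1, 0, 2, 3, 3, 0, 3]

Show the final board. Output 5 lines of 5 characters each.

Answer: .....
.....
...O.
XO.O.
XXOX.

Derivation:
Move 1: X drops in col 1, lands at row 4
Move 2: O drops in col 1, lands at row 3
Move 3: X drops in col 0, lands at row 4
Move 4: O drops in col 2, lands at row 4
Move 5: X drops in col 3, lands at row 4
Move 6: O drops in col 3, lands at row 3
Move 7: X drops in col 0, lands at row 3
Move 8: O drops in col 3, lands at row 2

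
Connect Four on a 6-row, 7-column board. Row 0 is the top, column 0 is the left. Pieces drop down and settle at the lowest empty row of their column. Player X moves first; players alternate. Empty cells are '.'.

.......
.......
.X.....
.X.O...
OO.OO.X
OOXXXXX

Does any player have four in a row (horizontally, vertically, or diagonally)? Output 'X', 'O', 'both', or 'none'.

X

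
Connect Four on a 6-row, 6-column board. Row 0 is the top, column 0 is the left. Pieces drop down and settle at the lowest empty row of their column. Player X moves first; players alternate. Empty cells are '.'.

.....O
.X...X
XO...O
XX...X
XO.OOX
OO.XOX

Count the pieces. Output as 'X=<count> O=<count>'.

X=10 O=9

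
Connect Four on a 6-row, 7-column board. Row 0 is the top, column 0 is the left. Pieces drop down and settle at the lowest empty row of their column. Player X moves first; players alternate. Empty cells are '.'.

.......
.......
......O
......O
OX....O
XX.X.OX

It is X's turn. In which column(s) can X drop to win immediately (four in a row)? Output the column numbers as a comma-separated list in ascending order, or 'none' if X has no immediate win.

col 0: drop X → no win
col 1: drop X → no win
col 2: drop X → WIN!
col 3: drop X → no win
col 4: drop X → no win
col 5: drop X → no win
col 6: drop X → no win

Answer: 2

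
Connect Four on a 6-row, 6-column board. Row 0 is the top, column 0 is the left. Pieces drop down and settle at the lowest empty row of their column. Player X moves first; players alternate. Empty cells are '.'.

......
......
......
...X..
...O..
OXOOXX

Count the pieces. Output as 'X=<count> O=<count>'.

X=4 O=4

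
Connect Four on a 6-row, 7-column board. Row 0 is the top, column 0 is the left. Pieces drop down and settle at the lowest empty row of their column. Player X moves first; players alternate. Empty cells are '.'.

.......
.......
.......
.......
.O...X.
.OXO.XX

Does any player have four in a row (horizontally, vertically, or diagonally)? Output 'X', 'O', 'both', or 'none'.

none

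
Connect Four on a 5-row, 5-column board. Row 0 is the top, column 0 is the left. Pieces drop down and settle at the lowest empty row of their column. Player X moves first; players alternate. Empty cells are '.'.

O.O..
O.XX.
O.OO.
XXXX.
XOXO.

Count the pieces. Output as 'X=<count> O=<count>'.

X=8 O=8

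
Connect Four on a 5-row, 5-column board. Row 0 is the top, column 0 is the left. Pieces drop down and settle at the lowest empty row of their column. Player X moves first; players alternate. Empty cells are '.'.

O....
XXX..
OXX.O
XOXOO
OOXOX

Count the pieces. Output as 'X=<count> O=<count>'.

X=9 O=9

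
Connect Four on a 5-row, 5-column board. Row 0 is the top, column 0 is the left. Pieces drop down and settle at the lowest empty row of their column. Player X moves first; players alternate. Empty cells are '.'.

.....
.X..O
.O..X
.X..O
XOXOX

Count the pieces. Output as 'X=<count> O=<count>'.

X=6 O=5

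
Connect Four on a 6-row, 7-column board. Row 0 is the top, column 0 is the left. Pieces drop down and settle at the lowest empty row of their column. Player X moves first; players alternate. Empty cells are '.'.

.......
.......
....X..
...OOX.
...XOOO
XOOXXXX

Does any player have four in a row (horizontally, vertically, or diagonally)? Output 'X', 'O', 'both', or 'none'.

X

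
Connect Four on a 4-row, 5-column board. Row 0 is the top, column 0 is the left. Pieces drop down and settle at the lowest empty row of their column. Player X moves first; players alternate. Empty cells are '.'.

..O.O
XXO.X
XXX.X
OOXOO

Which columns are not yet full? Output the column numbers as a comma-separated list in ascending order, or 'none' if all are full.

col 0: top cell = '.' → open
col 1: top cell = '.' → open
col 2: top cell = 'O' → FULL
col 3: top cell = '.' → open
col 4: top cell = 'O' → FULL

Answer: 0,1,3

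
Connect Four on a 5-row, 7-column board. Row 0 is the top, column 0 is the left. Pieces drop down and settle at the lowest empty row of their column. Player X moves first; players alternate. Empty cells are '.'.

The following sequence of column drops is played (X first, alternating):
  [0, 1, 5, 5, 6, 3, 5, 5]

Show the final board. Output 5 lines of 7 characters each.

Answer: .......
.....O.
.....X.
.....O.
XO.O.XX

Derivation:
Move 1: X drops in col 0, lands at row 4
Move 2: O drops in col 1, lands at row 4
Move 3: X drops in col 5, lands at row 4
Move 4: O drops in col 5, lands at row 3
Move 5: X drops in col 6, lands at row 4
Move 6: O drops in col 3, lands at row 4
Move 7: X drops in col 5, lands at row 2
Move 8: O drops in col 5, lands at row 1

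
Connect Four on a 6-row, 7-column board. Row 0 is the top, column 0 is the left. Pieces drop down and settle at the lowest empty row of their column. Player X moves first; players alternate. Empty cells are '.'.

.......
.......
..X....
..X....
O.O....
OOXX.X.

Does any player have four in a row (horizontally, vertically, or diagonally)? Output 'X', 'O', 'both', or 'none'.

none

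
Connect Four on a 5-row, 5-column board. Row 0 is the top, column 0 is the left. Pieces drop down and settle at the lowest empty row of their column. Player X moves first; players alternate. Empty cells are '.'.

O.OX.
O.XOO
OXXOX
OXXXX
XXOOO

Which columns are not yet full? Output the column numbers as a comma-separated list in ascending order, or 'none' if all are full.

col 0: top cell = 'O' → FULL
col 1: top cell = '.' → open
col 2: top cell = 'O' → FULL
col 3: top cell = 'X' → FULL
col 4: top cell = '.' → open

Answer: 1,4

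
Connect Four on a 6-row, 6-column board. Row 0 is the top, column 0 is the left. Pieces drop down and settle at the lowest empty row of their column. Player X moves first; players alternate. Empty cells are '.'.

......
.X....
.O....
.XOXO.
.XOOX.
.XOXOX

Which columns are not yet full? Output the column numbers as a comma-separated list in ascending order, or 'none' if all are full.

col 0: top cell = '.' → open
col 1: top cell = '.' → open
col 2: top cell = '.' → open
col 3: top cell = '.' → open
col 4: top cell = '.' → open
col 5: top cell = '.' → open

Answer: 0,1,2,3,4,5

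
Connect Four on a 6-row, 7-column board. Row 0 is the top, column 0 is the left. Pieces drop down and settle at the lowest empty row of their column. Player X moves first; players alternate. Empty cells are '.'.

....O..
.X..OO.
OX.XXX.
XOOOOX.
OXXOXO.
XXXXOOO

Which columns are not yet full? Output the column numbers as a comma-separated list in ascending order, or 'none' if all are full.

col 0: top cell = '.' → open
col 1: top cell = '.' → open
col 2: top cell = '.' → open
col 3: top cell = '.' → open
col 4: top cell = 'O' → FULL
col 5: top cell = '.' → open
col 6: top cell = '.' → open

Answer: 0,1,2,3,5,6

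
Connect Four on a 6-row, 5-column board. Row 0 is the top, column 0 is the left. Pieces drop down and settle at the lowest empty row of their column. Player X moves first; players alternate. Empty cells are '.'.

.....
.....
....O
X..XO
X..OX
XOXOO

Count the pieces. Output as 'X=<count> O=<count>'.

X=6 O=6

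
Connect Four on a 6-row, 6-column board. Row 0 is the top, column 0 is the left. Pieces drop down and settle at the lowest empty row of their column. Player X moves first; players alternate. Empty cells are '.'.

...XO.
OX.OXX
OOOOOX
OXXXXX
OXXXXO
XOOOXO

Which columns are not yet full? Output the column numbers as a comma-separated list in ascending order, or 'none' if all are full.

col 0: top cell = '.' → open
col 1: top cell = '.' → open
col 2: top cell = '.' → open
col 3: top cell = 'X' → FULL
col 4: top cell = 'O' → FULL
col 5: top cell = '.' → open

Answer: 0,1,2,5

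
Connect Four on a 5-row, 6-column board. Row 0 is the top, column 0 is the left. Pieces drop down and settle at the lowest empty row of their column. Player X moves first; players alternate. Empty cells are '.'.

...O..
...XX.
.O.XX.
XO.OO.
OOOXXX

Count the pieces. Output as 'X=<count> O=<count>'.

X=8 O=8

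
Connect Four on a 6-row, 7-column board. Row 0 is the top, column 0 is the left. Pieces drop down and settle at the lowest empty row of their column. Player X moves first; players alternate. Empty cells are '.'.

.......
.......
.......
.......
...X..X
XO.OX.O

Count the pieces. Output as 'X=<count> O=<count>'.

X=4 O=3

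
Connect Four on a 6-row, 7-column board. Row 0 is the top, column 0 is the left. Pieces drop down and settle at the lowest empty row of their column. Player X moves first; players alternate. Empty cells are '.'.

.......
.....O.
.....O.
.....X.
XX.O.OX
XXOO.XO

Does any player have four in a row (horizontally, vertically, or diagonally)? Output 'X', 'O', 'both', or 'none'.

none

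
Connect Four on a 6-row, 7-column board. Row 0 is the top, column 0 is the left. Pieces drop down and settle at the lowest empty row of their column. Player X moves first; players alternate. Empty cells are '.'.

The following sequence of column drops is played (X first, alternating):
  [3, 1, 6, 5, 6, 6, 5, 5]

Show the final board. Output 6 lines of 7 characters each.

Answer: .......
.......
.......
.....OO
.....XX
.O.X.OX

Derivation:
Move 1: X drops in col 3, lands at row 5
Move 2: O drops in col 1, lands at row 5
Move 3: X drops in col 6, lands at row 5
Move 4: O drops in col 5, lands at row 5
Move 5: X drops in col 6, lands at row 4
Move 6: O drops in col 6, lands at row 3
Move 7: X drops in col 5, lands at row 4
Move 8: O drops in col 5, lands at row 3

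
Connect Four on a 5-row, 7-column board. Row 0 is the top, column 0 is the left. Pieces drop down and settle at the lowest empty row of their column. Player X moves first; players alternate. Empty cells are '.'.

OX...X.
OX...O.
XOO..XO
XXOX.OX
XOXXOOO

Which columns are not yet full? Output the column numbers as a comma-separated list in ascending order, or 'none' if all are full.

Answer: 2,3,4,6

Derivation:
col 0: top cell = 'O' → FULL
col 1: top cell = 'X' → FULL
col 2: top cell = '.' → open
col 3: top cell = '.' → open
col 4: top cell = '.' → open
col 5: top cell = 'X' → FULL
col 6: top cell = '.' → open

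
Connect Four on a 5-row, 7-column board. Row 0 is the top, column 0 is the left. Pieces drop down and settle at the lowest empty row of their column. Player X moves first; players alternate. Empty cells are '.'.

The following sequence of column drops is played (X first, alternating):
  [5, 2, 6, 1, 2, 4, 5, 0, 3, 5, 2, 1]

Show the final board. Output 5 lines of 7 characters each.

Answer: .......
.......
..X..O.
.OX..X.
OOOXOXX

Derivation:
Move 1: X drops in col 5, lands at row 4
Move 2: O drops in col 2, lands at row 4
Move 3: X drops in col 6, lands at row 4
Move 4: O drops in col 1, lands at row 4
Move 5: X drops in col 2, lands at row 3
Move 6: O drops in col 4, lands at row 4
Move 7: X drops in col 5, lands at row 3
Move 8: O drops in col 0, lands at row 4
Move 9: X drops in col 3, lands at row 4
Move 10: O drops in col 5, lands at row 2
Move 11: X drops in col 2, lands at row 2
Move 12: O drops in col 1, lands at row 3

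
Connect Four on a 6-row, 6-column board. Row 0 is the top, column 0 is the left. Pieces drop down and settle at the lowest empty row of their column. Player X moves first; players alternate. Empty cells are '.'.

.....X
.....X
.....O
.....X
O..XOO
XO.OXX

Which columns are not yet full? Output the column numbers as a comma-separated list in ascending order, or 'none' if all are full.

col 0: top cell = '.' → open
col 1: top cell = '.' → open
col 2: top cell = '.' → open
col 3: top cell = '.' → open
col 4: top cell = '.' → open
col 5: top cell = 'X' → FULL

Answer: 0,1,2,3,4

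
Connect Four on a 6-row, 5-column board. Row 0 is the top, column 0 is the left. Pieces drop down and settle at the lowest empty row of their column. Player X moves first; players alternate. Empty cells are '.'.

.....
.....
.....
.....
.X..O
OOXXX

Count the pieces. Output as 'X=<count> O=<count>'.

X=4 O=3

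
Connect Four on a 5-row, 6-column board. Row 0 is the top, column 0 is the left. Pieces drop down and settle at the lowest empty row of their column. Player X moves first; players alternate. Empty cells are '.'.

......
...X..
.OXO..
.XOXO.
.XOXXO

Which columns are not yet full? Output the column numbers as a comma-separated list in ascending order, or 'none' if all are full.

Answer: 0,1,2,3,4,5

Derivation:
col 0: top cell = '.' → open
col 1: top cell = '.' → open
col 2: top cell = '.' → open
col 3: top cell = '.' → open
col 4: top cell = '.' → open
col 5: top cell = '.' → open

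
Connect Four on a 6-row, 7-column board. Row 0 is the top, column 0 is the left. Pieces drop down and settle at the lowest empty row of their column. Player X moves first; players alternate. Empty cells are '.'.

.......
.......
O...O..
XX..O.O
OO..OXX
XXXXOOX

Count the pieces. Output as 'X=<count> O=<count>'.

X=9 O=9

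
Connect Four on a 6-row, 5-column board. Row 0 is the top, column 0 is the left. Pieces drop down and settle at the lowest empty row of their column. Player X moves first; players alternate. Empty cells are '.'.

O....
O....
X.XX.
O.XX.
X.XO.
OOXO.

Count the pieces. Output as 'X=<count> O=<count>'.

X=8 O=7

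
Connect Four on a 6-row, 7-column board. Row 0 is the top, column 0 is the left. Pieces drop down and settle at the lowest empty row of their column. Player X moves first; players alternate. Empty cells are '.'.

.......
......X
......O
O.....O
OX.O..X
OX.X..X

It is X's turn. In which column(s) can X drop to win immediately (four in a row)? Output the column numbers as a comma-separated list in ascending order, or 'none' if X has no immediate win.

col 0: drop X → no win
col 1: drop X → no win
col 2: drop X → no win
col 3: drop X → no win
col 4: drop X → no win
col 5: drop X → no win
col 6: drop X → no win

Answer: none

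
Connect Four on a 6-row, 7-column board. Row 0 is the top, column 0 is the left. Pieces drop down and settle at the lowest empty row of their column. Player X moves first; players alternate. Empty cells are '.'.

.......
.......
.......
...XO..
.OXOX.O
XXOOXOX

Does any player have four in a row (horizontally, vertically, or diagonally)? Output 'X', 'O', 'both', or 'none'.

none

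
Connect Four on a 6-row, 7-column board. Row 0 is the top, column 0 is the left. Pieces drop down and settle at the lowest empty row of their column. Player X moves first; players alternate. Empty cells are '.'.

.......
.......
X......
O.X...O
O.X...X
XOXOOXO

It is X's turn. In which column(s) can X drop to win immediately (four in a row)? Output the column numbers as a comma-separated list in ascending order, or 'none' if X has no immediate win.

Answer: 2

Derivation:
col 0: drop X → no win
col 1: drop X → no win
col 2: drop X → WIN!
col 3: drop X → no win
col 4: drop X → no win
col 5: drop X → no win
col 6: drop X → no win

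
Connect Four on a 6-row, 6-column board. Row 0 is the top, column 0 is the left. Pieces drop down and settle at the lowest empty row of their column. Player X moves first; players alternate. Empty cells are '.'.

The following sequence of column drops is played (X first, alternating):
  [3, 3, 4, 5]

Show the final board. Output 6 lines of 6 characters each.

Move 1: X drops in col 3, lands at row 5
Move 2: O drops in col 3, lands at row 4
Move 3: X drops in col 4, lands at row 5
Move 4: O drops in col 5, lands at row 5

Answer: ......
......
......
......
...O..
...XXO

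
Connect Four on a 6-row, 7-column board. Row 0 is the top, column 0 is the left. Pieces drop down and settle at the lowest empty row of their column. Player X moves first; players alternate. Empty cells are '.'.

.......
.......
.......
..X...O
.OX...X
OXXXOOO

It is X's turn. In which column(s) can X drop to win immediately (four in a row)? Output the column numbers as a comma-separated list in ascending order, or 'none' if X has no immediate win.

col 0: drop X → no win
col 1: drop X → no win
col 2: drop X → WIN!
col 3: drop X → no win
col 4: drop X → no win
col 5: drop X → no win
col 6: drop X → no win

Answer: 2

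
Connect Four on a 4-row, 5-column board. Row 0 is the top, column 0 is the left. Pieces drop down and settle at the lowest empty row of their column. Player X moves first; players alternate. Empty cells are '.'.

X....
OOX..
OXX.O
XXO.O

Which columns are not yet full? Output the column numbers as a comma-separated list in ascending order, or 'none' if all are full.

Answer: 1,2,3,4

Derivation:
col 0: top cell = 'X' → FULL
col 1: top cell = '.' → open
col 2: top cell = '.' → open
col 3: top cell = '.' → open
col 4: top cell = '.' → open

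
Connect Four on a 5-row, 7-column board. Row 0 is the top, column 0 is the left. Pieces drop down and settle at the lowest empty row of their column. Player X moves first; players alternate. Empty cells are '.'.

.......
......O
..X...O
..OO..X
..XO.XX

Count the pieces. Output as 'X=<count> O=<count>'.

X=5 O=5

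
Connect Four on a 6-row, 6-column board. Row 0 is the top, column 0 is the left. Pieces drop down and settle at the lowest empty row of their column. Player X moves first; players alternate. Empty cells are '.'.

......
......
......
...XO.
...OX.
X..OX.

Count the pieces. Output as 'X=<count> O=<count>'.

X=4 O=3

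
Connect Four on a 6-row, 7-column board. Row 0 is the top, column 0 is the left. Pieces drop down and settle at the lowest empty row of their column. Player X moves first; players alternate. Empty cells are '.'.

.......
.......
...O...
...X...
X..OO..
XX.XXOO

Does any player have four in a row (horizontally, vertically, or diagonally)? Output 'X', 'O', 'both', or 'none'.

none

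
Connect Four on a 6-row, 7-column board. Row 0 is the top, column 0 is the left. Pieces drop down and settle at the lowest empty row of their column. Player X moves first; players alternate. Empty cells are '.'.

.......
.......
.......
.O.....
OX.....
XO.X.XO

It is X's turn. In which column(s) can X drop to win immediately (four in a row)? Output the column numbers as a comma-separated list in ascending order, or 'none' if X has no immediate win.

Answer: none

Derivation:
col 0: drop X → no win
col 1: drop X → no win
col 2: drop X → no win
col 3: drop X → no win
col 4: drop X → no win
col 5: drop X → no win
col 6: drop X → no win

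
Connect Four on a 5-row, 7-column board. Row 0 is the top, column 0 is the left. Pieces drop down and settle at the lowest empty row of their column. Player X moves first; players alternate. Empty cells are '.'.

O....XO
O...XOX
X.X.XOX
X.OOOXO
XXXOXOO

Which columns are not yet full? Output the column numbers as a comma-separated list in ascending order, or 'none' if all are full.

col 0: top cell = 'O' → FULL
col 1: top cell = '.' → open
col 2: top cell = '.' → open
col 3: top cell = '.' → open
col 4: top cell = '.' → open
col 5: top cell = 'X' → FULL
col 6: top cell = 'O' → FULL

Answer: 1,2,3,4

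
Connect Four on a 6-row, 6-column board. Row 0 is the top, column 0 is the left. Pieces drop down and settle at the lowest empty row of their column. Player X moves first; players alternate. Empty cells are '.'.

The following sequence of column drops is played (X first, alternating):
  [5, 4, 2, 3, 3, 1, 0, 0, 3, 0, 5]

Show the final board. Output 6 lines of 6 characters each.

Move 1: X drops in col 5, lands at row 5
Move 2: O drops in col 4, lands at row 5
Move 3: X drops in col 2, lands at row 5
Move 4: O drops in col 3, lands at row 5
Move 5: X drops in col 3, lands at row 4
Move 6: O drops in col 1, lands at row 5
Move 7: X drops in col 0, lands at row 5
Move 8: O drops in col 0, lands at row 4
Move 9: X drops in col 3, lands at row 3
Move 10: O drops in col 0, lands at row 3
Move 11: X drops in col 5, lands at row 4

Answer: ......
......
......
O..X..
O..X.X
XOXOOX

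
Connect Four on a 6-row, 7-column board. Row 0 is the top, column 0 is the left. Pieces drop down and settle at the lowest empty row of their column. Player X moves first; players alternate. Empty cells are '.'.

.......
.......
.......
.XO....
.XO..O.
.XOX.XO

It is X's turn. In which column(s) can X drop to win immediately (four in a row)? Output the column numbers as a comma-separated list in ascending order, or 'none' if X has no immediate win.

col 0: drop X → no win
col 1: drop X → WIN!
col 2: drop X → no win
col 3: drop X → no win
col 4: drop X → no win
col 5: drop X → no win
col 6: drop X → no win

Answer: 1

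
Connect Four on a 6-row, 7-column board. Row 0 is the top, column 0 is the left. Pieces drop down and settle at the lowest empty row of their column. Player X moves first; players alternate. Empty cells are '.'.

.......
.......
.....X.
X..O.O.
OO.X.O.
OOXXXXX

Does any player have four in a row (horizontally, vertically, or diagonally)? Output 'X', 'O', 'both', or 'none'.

X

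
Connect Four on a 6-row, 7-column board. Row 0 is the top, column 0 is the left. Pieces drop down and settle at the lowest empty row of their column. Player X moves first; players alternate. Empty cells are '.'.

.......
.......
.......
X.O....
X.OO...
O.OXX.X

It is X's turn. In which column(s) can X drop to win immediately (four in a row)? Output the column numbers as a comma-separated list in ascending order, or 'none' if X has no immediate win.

col 0: drop X → no win
col 1: drop X → no win
col 2: drop X → no win
col 3: drop X → no win
col 4: drop X → no win
col 5: drop X → WIN!
col 6: drop X → no win

Answer: 5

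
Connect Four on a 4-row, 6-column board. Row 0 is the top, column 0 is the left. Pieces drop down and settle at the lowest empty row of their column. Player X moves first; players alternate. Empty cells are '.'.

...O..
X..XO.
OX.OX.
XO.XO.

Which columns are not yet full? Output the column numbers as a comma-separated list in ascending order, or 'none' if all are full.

col 0: top cell = '.' → open
col 1: top cell = '.' → open
col 2: top cell = '.' → open
col 3: top cell = 'O' → FULL
col 4: top cell = '.' → open
col 5: top cell = '.' → open

Answer: 0,1,2,4,5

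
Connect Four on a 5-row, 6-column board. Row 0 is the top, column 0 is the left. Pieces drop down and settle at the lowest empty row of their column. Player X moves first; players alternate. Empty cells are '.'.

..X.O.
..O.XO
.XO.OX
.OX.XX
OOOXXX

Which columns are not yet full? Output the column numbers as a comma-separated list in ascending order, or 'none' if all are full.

col 0: top cell = '.' → open
col 1: top cell = '.' → open
col 2: top cell = 'X' → FULL
col 3: top cell = '.' → open
col 4: top cell = 'O' → FULL
col 5: top cell = '.' → open

Answer: 0,1,3,5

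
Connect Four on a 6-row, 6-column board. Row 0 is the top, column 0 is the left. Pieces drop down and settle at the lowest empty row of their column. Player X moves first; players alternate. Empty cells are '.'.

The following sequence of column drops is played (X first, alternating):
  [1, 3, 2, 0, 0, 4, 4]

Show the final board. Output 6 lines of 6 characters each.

Answer: ......
......
......
......
X...X.
OXXOO.

Derivation:
Move 1: X drops in col 1, lands at row 5
Move 2: O drops in col 3, lands at row 5
Move 3: X drops in col 2, lands at row 5
Move 4: O drops in col 0, lands at row 5
Move 5: X drops in col 0, lands at row 4
Move 6: O drops in col 4, lands at row 5
Move 7: X drops in col 4, lands at row 4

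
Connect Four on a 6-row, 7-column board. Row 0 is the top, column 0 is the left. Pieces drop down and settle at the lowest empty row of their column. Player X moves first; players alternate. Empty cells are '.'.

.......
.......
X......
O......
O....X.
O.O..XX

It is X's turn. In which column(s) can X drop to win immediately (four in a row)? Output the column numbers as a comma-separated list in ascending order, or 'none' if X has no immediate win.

col 0: drop X → no win
col 1: drop X → no win
col 2: drop X → no win
col 3: drop X → no win
col 4: drop X → no win
col 5: drop X → no win
col 6: drop X → no win

Answer: none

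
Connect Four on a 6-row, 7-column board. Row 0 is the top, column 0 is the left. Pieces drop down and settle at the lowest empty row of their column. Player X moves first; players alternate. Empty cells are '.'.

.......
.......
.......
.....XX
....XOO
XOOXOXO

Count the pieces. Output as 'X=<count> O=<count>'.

X=6 O=6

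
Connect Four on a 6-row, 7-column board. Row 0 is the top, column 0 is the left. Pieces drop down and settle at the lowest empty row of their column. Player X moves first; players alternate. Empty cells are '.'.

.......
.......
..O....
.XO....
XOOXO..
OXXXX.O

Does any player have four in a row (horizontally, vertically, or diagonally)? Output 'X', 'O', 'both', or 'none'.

X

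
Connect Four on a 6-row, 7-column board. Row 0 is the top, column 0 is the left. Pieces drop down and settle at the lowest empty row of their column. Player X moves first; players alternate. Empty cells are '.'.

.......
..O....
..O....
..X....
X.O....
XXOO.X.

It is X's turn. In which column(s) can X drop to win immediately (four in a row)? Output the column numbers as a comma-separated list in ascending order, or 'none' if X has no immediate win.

Answer: none

Derivation:
col 0: drop X → no win
col 1: drop X → no win
col 2: drop X → no win
col 3: drop X → no win
col 4: drop X → no win
col 5: drop X → no win
col 6: drop X → no win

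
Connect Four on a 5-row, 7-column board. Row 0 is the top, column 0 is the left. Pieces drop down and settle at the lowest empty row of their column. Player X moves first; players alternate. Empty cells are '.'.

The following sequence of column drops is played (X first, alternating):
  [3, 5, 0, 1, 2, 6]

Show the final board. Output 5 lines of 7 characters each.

Answer: .......
.......
.......
.......
XOXX.OO

Derivation:
Move 1: X drops in col 3, lands at row 4
Move 2: O drops in col 5, lands at row 4
Move 3: X drops in col 0, lands at row 4
Move 4: O drops in col 1, lands at row 4
Move 5: X drops in col 2, lands at row 4
Move 6: O drops in col 6, lands at row 4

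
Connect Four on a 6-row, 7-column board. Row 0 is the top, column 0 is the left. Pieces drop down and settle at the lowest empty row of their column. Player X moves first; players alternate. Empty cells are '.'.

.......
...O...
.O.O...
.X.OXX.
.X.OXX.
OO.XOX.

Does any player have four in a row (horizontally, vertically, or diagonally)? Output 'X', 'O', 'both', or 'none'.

O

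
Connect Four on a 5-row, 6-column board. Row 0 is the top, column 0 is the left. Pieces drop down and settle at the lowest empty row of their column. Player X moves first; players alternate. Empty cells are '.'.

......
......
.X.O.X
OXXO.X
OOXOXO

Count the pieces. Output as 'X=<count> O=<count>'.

X=7 O=7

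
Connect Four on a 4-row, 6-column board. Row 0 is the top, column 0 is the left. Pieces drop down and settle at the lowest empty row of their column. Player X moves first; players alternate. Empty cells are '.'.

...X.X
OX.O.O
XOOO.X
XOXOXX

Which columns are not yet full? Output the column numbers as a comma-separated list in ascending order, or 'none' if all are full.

col 0: top cell = '.' → open
col 1: top cell = '.' → open
col 2: top cell = '.' → open
col 3: top cell = 'X' → FULL
col 4: top cell = '.' → open
col 5: top cell = 'X' → FULL

Answer: 0,1,2,4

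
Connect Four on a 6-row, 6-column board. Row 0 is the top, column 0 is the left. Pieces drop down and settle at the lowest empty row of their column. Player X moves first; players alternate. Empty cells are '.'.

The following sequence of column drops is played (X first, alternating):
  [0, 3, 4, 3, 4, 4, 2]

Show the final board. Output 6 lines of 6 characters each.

Move 1: X drops in col 0, lands at row 5
Move 2: O drops in col 3, lands at row 5
Move 3: X drops in col 4, lands at row 5
Move 4: O drops in col 3, lands at row 4
Move 5: X drops in col 4, lands at row 4
Move 6: O drops in col 4, lands at row 3
Move 7: X drops in col 2, lands at row 5

Answer: ......
......
......
....O.
...OX.
X.XOX.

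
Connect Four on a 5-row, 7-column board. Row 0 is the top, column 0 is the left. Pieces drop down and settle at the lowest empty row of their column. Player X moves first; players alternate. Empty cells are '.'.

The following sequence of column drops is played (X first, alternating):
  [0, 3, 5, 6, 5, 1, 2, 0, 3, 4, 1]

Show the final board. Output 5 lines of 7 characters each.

Move 1: X drops in col 0, lands at row 4
Move 2: O drops in col 3, lands at row 4
Move 3: X drops in col 5, lands at row 4
Move 4: O drops in col 6, lands at row 4
Move 5: X drops in col 5, lands at row 3
Move 6: O drops in col 1, lands at row 4
Move 7: X drops in col 2, lands at row 4
Move 8: O drops in col 0, lands at row 3
Move 9: X drops in col 3, lands at row 3
Move 10: O drops in col 4, lands at row 4
Move 11: X drops in col 1, lands at row 3

Answer: .......
.......
.......
OX.X.X.
XOXOOXO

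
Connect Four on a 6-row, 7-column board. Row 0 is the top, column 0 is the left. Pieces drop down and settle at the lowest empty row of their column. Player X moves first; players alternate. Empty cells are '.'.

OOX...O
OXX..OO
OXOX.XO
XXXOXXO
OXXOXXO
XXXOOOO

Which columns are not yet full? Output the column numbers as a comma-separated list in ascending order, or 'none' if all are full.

Answer: 3,4,5

Derivation:
col 0: top cell = 'O' → FULL
col 1: top cell = 'O' → FULL
col 2: top cell = 'X' → FULL
col 3: top cell = '.' → open
col 4: top cell = '.' → open
col 5: top cell = '.' → open
col 6: top cell = 'O' → FULL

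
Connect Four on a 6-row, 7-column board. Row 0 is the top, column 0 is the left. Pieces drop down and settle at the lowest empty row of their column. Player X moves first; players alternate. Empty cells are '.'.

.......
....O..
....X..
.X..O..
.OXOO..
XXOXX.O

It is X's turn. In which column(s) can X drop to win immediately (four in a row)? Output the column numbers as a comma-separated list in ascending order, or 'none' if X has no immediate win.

col 0: drop X → no win
col 1: drop X → no win
col 2: drop X → no win
col 3: drop X → WIN!
col 4: drop X → no win
col 5: drop X → no win
col 6: drop X → no win

Answer: 3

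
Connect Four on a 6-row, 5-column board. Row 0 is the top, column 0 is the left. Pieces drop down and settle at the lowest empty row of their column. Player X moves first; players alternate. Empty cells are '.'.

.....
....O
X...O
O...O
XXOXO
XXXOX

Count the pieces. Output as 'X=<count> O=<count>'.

X=8 O=7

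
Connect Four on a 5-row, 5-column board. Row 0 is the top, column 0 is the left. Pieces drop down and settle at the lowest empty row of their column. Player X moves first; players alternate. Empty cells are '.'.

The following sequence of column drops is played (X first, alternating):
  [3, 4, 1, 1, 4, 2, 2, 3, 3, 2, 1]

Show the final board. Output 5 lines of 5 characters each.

Move 1: X drops in col 3, lands at row 4
Move 2: O drops in col 4, lands at row 4
Move 3: X drops in col 1, lands at row 4
Move 4: O drops in col 1, lands at row 3
Move 5: X drops in col 4, lands at row 3
Move 6: O drops in col 2, lands at row 4
Move 7: X drops in col 2, lands at row 3
Move 8: O drops in col 3, lands at row 3
Move 9: X drops in col 3, lands at row 2
Move 10: O drops in col 2, lands at row 2
Move 11: X drops in col 1, lands at row 2

Answer: .....
.....
.XOX.
.OXOX
.XOXO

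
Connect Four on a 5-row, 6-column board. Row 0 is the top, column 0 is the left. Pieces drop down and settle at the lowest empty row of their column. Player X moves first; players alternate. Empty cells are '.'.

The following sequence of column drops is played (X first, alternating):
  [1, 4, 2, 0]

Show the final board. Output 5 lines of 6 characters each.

Move 1: X drops in col 1, lands at row 4
Move 2: O drops in col 4, lands at row 4
Move 3: X drops in col 2, lands at row 4
Move 4: O drops in col 0, lands at row 4

Answer: ......
......
......
......
OXX.O.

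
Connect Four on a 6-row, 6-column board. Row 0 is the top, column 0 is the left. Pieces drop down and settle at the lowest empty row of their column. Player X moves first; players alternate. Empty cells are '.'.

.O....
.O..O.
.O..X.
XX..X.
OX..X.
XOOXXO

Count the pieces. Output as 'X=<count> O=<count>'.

X=9 O=8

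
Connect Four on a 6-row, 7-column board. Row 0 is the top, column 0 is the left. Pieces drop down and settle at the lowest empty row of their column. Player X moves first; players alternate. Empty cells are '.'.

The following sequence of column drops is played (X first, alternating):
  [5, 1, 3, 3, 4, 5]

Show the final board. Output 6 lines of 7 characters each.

Move 1: X drops in col 5, lands at row 5
Move 2: O drops in col 1, lands at row 5
Move 3: X drops in col 3, lands at row 5
Move 4: O drops in col 3, lands at row 4
Move 5: X drops in col 4, lands at row 5
Move 6: O drops in col 5, lands at row 4

Answer: .......
.......
.......
.......
...O.O.
.O.XXX.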